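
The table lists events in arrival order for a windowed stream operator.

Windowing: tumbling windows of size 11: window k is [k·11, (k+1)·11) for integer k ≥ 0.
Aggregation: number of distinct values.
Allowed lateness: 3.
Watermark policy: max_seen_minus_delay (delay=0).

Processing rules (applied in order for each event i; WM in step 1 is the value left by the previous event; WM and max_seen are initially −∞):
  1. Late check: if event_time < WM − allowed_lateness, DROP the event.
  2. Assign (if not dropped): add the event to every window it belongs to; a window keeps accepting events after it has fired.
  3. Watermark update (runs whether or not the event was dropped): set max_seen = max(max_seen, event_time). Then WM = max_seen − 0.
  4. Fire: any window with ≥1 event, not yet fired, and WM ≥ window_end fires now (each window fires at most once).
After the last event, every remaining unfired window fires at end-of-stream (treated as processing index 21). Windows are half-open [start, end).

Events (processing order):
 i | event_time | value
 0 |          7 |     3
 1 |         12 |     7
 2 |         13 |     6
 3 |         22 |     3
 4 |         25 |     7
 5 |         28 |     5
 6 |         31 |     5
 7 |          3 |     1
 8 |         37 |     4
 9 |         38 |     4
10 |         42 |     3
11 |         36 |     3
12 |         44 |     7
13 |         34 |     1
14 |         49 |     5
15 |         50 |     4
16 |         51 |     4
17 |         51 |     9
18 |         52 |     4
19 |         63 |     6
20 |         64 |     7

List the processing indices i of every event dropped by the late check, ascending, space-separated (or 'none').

i=0 t=7 v=3: → [0,11); WM=7
i=1 t=12 v=7: → [11,22); WM=12; [0,11) fires=1
i=2 t=13 v=6: → [11,22); WM=13
i=3 t=22 v=3: → [22,33); WM=22; [11,22) fires=2
i=4 t=25 v=7: → [22,33); WM=25
i=5 t=28 v=5: → [22,33); WM=28
i=6 t=31 v=5: → [22,33); WM=31
i=7 t=3 v=1: DROP (t<31-3); WM=31
i=8 t=37 v=4: → [33,44); WM=37; [22,33) fires=3
i=9 t=38 v=4: → [33,44); WM=38
i=10 t=42 v=3: → [33,44); WM=42
i=11 t=36 v=3: DROP (t<42-3); WM=42
i=12 t=44 v=7: → [44,55); WM=44; [33,44) fires=2
i=13 t=34 v=1: DROP (t<44-3); WM=44
i=14 t=49 v=5: → [44,55); WM=49
i=15 t=50 v=4: → [44,55); WM=50
i=16 t=51 v=4: → [44,55); WM=51
i=17 t=51 v=9: → [44,55); WM=51
i=18 t=52 v=4: → [44,55); WM=52
i=19 t=63 v=6: → [55,66); WM=63; [44,55) fires=4
i=20 t=64 v=7: → [55,66); WM=64

7 11 13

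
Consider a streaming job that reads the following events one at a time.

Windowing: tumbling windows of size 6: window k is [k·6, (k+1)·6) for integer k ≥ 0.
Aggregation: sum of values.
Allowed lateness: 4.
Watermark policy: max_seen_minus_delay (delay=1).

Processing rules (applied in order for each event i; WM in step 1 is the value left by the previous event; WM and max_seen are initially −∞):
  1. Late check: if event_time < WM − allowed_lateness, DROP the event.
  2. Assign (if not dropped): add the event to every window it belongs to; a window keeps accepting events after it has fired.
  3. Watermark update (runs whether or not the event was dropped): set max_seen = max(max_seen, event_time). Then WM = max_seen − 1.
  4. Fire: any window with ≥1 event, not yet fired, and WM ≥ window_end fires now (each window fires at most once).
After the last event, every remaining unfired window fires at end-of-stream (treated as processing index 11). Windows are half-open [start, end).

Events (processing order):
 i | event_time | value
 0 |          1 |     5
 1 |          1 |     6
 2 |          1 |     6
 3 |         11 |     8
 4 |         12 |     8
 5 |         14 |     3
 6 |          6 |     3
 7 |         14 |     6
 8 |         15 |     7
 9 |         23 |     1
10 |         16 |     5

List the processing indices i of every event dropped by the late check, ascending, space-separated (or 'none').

i=0 t=1 v=5: → [0,6); WM=0
i=1 t=1 v=6: → [0,6); WM=0
i=2 t=1 v=6: → [0,6); WM=0
i=3 t=11 v=8: → [6,12); WM=10; [0,6) fires=17
i=4 t=12 v=8: → [12,18); WM=11
i=5 t=14 v=3: → [12,18); WM=13; [6,12) fires=8
i=6 t=6 v=3: DROP (t<13-4); WM=13
i=7 t=14 v=6: → [12,18); WM=13
i=8 t=15 v=7: → [12,18); WM=14
i=9 t=23 v=1: → [18,24); WM=22; [12,18) fires=24
i=10 t=16 v=5: DROP (t<22-4); WM=22

6 10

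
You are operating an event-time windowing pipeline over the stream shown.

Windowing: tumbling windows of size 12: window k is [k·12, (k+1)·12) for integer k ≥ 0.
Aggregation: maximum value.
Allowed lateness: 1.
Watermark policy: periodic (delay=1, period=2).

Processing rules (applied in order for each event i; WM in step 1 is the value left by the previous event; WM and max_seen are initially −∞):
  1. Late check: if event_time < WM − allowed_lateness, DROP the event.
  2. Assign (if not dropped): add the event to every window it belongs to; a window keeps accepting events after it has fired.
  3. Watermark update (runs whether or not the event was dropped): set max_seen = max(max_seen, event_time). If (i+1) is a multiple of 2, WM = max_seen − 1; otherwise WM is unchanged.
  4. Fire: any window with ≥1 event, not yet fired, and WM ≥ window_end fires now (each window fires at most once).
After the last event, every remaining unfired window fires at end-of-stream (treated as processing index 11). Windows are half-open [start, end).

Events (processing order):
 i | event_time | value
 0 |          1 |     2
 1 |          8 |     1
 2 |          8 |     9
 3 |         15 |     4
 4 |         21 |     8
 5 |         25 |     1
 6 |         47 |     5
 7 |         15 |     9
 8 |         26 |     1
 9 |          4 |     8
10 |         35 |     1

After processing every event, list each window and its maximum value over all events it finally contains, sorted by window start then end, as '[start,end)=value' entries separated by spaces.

i=0 t=1 v=2: → [0,12); WM=−∞
i=1 t=8 v=1: → [0,12); WM=7
i=2 t=8 v=9: → [0,12); WM=7
i=3 t=15 v=4: → [12,24); WM=14; [0,12) fires=9
i=4 t=21 v=8: → [12,24); WM=14
i=5 t=25 v=1: → [24,36); WM=24; [12,24) fires=8
i=6 t=47 v=5: → [36,48); WM=24
i=7 t=15 v=9: DROP (t<24-1); WM=46; [24,36) fires=1
i=8 t=26 v=1: DROP (t<46-1); WM=46
i=9 t=4 v=8: DROP (t<46-1); WM=46
i=10 t=35 v=1: DROP (t<46-1); WM=46

[0,12)=9 [12,24)=8 [24,36)=1 [36,48)=5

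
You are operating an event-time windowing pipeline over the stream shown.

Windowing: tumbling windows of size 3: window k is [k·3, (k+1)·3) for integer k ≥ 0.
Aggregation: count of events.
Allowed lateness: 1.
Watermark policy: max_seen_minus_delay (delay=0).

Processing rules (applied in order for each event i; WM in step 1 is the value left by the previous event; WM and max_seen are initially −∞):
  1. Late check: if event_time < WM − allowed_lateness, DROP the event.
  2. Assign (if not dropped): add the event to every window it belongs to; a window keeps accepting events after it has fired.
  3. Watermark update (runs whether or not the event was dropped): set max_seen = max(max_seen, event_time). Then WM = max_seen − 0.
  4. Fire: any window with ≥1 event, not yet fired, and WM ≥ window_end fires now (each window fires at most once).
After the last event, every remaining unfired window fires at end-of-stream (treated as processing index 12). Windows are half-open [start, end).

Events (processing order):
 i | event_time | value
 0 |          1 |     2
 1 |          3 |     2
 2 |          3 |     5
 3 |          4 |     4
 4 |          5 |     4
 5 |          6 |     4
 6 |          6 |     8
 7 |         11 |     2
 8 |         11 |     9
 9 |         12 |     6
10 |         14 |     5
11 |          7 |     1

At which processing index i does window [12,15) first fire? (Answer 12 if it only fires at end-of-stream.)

i=0 t=1 v=2: → [0,3); WM=1
i=1 t=3 v=2: → [3,6); WM=3; [0,3) fires=1
i=2 t=3 v=5: → [3,6); WM=3
i=3 t=4 v=4: → [3,6); WM=4
i=4 t=5 v=4: → [3,6); WM=5
i=5 t=6 v=4: → [6,9); WM=6; [3,6) fires=4
i=6 t=6 v=8: → [6,9); WM=6
i=7 t=11 v=2: → [9,12); WM=11; [6,9) fires=2
i=8 t=11 v=9: → [9,12); WM=11
i=9 t=12 v=6: → [12,15); WM=12; [9,12) fires=2
i=10 t=14 v=5: → [12,15); WM=14
i=11 t=7 v=1: DROP (t<14-1); WM=14

12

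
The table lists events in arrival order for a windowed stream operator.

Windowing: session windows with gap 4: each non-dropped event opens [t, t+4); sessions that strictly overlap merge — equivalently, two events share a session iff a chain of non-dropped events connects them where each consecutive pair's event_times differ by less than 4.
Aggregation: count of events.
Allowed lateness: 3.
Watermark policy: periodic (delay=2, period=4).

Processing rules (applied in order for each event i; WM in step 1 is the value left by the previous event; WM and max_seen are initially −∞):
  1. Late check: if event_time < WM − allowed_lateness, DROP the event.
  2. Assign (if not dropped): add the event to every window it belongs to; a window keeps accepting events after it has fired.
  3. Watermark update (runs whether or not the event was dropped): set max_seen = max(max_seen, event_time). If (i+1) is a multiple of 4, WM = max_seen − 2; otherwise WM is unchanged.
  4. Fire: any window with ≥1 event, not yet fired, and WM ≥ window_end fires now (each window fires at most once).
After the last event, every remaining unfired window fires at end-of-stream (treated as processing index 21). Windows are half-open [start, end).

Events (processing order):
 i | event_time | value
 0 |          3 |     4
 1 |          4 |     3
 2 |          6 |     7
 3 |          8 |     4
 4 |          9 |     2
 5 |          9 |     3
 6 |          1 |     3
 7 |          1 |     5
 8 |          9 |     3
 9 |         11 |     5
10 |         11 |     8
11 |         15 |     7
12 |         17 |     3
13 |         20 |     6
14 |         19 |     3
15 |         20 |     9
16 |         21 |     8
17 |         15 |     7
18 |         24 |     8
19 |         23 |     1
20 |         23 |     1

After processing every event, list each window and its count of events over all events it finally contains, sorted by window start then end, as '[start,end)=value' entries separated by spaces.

i=0 t=3 v=4: → [3,7); WM=−∞
i=1 t=4 v=3: → [3,8); WM=−∞
i=2 t=6 v=7: → [3,10); WM=−∞
i=3 t=8 v=4: → [3,12); WM=6
i=4 t=9 v=2: → [3,13); WM=6
i=5 t=9 v=3: → [3,13); WM=6
i=6 t=1 v=3: DROP (t<6-3); WM=6
i=7 t=1 v=5: DROP (t<6-3); WM=7
i=8 t=9 v=3: → [3,13); WM=7
i=9 t=11 v=5: → [3,15); WM=7
i=10 t=11 v=8: → [3,15); WM=7
i=11 t=15 v=7: → [15,19); WM=13
i=12 t=17 v=3: → [15,21); WM=13
i=13 t=20 v=6: → [15,24); WM=13
i=14 t=19 v=3: → [15,24); WM=13
i=15 t=20 v=9: → [15,24); WM=18
i=16 t=21 v=8: → [15,25); WM=18
i=17 t=15 v=7: → [15,25); WM=18
i=18 t=24 v=8: → [15,28); WM=18
i=19 t=23 v=1: → [15,28); WM=22
i=20 t=23 v=1: → [15,28); WM=22

[3,15)=9 [15,28)=10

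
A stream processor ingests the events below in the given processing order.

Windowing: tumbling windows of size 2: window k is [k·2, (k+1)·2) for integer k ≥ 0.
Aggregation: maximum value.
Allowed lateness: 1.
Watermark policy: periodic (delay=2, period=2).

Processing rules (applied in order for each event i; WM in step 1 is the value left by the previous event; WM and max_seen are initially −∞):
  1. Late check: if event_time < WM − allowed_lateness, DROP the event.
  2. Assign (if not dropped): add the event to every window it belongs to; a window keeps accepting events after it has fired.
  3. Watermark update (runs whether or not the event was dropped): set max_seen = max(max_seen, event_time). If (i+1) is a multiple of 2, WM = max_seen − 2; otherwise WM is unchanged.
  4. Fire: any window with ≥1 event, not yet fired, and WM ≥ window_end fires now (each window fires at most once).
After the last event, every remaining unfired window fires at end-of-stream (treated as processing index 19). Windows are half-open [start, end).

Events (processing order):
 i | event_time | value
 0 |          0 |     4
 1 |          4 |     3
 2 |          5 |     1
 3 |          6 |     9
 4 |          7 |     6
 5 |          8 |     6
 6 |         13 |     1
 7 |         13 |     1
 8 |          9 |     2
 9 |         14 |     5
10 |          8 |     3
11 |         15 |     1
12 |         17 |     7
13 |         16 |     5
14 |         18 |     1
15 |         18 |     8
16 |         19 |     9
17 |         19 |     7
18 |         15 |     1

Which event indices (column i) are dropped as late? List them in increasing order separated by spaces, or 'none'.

i=0 t=0 v=4: → [0,2); WM=−∞
i=1 t=4 v=3: → [4,6); WM=2; [0,2) fires=4
i=2 t=5 v=1: → [4,6); WM=2
i=3 t=6 v=9: → [6,8); WM=4
i=4 t=7 v=6: → [6,8); WM=4
i=5 t=8 v=6: → [8,10); WM=6; [4,6) fires=3
i=6 t=13 v=1: → [12,14); WM=6
i=7 t=13 v=1: → [12,14); WM=11; [6,8) fires=9 [8,10) fires=6
i=8 t=9 v=2: DROP (t<11-1); WM=11
i=9 t=14 v=5: → [14,16); WM=12
i=10 t=8 v=3: DROP (t<12-1); WM=12
i=11 t=15 v=1: → [14,16); WM=13
i=12 t=17 v=7: → [16,18); WM=13
i=13 t=16 v=5: → [16,18); WM=15; [12,14) fires=1
i=14 t=18 v=1: → [18,20); WM=15
i=15 t=18 v=8: → [18,20); WM=16; [14,16) fires=5
i=16 t=19 v=9: → [18,20); WM=16
i=17 t=19 v=7: → [18,20); WM=17
i=18 t=15 v=1: DROP (t<17-1); WM=17

8 10 18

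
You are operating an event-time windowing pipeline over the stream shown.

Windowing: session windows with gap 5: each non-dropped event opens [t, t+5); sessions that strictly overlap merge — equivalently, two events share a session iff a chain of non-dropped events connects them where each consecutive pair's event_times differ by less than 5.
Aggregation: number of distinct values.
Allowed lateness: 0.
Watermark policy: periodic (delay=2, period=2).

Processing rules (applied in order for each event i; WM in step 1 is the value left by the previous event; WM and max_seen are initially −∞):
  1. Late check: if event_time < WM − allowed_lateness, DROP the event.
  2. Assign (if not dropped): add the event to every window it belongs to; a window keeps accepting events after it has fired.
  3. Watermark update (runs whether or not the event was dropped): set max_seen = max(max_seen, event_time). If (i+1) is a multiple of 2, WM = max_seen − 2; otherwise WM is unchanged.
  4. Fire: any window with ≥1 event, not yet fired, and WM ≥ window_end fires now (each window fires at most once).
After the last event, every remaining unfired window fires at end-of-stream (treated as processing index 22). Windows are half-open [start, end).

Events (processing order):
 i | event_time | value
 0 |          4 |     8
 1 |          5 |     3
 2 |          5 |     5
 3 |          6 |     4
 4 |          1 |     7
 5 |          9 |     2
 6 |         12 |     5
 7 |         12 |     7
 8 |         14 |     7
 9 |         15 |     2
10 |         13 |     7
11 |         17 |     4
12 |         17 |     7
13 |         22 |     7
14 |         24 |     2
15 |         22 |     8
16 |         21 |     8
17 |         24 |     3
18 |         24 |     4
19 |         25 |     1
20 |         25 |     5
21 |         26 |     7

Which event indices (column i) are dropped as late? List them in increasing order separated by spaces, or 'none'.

4 16

i=0 t=4 v=8: → [4,9); WM=−∞
i=1 t=5 v=3: → [4,10); WM=3
i=2 t=5 v=5: → [4,10); WM=3
i=3 t=6 v=4: → [4,11); WM=4
i=4 t=1 v=7: DROP (t<4-0); WM=4
i=5 t=9 v=2: → [4,14); WM=7
i=6 t=12 v=5: → [4,17); WM=7
i=7 t=12 v=7: → [4,17); WM=10
i=8 t=14 v=7: → [4,19); WM=10
i=9 t=15 v=2: → [4,20); WM=13
i=10 t=13 v=7: → [4,20); WM=13
i=11 t=17 v=4: → [4,22); WM=15
i=12 t=17 v=7: → [4,22); WM=15
i=13 t=22 v=7: → [22,27); WM=20
i=14 t=24 v=2: → [22,29); WM=20
i=15 t=22 v=8: → [22,29); WM=22
i=16 t=21 v=8: DROP (t<22-0); WM=22
i=17 t=24 v=3: → [22,29); WM=22
i=18 t=24 v=4: → [22,29); WM=22
i=19 t=25 v=1: → [22,30); WM=23
i=20 t=25 v=5: → [22,30); WM=23
i=21 t=26 v=7: → [22,31); WM=24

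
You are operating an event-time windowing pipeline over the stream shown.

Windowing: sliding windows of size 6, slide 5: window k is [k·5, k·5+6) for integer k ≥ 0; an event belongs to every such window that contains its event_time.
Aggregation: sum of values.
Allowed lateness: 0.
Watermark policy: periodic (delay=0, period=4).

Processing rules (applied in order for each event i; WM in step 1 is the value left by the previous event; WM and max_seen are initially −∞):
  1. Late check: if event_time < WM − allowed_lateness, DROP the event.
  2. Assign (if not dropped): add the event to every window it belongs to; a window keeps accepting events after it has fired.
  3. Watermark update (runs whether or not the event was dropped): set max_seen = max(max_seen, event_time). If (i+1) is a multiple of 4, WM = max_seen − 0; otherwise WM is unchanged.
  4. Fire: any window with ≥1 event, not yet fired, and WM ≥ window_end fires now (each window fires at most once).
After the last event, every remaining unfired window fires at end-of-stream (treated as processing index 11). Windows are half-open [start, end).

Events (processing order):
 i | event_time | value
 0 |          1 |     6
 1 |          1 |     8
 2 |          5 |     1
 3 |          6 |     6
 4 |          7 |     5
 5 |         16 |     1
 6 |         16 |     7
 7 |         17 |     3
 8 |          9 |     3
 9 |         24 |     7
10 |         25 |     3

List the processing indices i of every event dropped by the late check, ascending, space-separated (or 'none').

8

i=0 t=1 v=6: → [0,6); WM=−∞
i=1 t=1 v=8: → [0,6); WM=−∞
i=2 t=5 v=1: → [5,11),[0,6); WM=−∞
i=3 t=6 v=6: → [5,11); WM=6; [0,6) fires=15
i=4 t=7 v=5: → [5,11); WM=6
i=5 t=16 v=1: → [15,21); WM=6
i=6 t=16 v=7: → [15,21); WM=6
i=7 t=17 v=3: → [15,21); WM=17; [5,11) fires=12
i=8 t=9 v=3: DROP (t<17-0); WM=17
i=9 t=24 v=7: → [20,26); WM=17
i=10 t=25 v=3: → [25,31),[20,26); WM=17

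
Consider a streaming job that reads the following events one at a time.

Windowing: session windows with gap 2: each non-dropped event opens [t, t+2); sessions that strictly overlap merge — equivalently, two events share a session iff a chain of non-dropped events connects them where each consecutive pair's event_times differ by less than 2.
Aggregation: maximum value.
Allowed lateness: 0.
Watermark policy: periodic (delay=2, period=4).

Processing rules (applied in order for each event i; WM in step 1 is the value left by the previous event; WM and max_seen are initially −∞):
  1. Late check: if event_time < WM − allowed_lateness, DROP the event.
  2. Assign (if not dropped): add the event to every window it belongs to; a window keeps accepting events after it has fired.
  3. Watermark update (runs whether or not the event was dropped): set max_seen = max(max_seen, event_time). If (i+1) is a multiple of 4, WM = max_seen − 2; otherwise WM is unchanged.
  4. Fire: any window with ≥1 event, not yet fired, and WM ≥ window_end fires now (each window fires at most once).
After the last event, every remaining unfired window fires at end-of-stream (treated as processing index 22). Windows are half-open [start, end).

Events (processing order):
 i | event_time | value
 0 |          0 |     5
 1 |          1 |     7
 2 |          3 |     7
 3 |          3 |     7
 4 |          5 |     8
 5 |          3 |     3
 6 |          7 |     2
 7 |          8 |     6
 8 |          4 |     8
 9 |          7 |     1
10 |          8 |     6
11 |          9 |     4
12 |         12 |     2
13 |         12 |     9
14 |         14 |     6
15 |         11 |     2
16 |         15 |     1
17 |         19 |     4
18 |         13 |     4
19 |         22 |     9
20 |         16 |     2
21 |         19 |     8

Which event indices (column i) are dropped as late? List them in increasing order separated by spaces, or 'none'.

8 20 21

i=0 t=0 v=5: → [0,2); WM=−∞
i=1 t=1 v=7: → [0,3); WM=−∞
i=2 t=3 v=7: → [3,5); WM=−∞
i=3 t=3 v=7: → [3,5); WM=1
i=4 t=5 v=8: → [5,7); WM=1
i=5 t=3 v=3: → [3,5); WM=1
i=6 t=7 v=2: → [7,9); WM=1
i=7 t=8 v=6: → [7,10); WM=6
i=8 t=4 v=8: DROP (t<6-0); WM=6
i=9 t=7 v=1: → [7,10); WM=6
i=10 t=8 v=6: → [7,10); WM=6
i=11 t=9 v=4: → [7,11); WM=7
i=12 t=12 v=2: → [12,14); WM=7
i=13 t=12 v=9: → [12,14); WM=7
i=14 t=14 v=6: → [14,16); WM=7
i=15 t=11 v=2: → [11,14); WM=12
i=16 t=15 v=1: → [14,17); WM=12
i=17 t=19 v=4: → [19,21); WM=12
i=18 t=13 v=4: → [11,17); WM=12
i=19 t=22 v=9: → [22,24); WM=20
i=20 t=16 v=2: DROP (t<20-0); WM=20
i=21 t=19 v=8: DROP (t<20-0); WM=20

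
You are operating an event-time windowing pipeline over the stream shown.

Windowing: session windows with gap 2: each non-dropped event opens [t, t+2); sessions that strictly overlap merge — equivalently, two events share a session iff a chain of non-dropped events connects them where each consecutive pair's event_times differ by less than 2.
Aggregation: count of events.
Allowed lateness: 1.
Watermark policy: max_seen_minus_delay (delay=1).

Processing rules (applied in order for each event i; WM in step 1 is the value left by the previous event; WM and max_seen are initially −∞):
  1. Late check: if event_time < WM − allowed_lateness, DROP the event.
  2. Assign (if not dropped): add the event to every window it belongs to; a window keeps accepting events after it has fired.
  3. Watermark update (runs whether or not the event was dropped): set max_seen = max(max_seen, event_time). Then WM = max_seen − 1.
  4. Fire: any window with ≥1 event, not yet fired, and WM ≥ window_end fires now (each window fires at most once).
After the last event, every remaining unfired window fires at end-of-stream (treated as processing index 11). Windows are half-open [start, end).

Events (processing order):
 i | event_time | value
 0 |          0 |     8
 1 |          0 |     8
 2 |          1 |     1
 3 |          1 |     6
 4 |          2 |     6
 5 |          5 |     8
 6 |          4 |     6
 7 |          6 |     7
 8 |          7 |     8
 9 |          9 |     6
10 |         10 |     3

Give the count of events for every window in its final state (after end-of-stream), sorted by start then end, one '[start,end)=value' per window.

i=0 t=0 v=8: → [0,2); WM=-1
i=1 t=0 v=8: → [0,2); WM=-1
i=2 t=1 v=1: → [0,3); WM=0
i=3 t=1 v=6: → [0,3); WM=0
i=4 t=2 v=6: → [0,4); WM=1
i=5 t=5 v=8: → [5,7); WM=4
i=6 t=4 v=6: → [4,7); WM=4
i=7 t=6 v=7: → [4,8); WM=5
i=8 t=7 v=8: → [4,9); WM=6
i=9 t=9 v=6: → [9,11); WM=8
i=10 t=10 v=3: → [9,12); WM=9

[0,4)=5 [4,9)=4 [9,12)=2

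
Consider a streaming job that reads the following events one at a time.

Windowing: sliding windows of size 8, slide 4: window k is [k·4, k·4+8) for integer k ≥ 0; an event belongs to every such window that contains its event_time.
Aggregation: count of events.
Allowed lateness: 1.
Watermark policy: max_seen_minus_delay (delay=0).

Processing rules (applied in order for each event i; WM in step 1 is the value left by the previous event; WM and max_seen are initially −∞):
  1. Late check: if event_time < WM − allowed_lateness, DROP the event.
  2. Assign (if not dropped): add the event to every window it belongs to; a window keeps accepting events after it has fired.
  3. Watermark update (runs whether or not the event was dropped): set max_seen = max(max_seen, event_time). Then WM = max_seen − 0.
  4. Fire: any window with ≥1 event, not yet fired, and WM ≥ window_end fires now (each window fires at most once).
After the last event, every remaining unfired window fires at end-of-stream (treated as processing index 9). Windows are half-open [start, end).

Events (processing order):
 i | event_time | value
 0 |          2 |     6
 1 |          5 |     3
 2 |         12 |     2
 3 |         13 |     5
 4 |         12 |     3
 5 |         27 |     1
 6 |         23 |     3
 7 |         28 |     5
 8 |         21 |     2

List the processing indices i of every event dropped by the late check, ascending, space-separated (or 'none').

i=0 t=2 v=6: → [0,8); WM=2
i=1 t=5 v=3: → [4,12),[0,8); WM=5
i=2 t=12 v=2: → [12,20),[8,16); WM=12; [0,8) fires=2 [4,12) fires=1
i=3 t=13 v=5: → [12,20),[8,16); WM=13
i=4 t=12 v=3: → [12,20),[8,16); WM=13
i=5 t=27 v=1: → [24,32),[20,28); WM=27; [8,16) fires=3 [12,20) fires=3
i=6 t=23 v=3: DROP (t<27-1); WM=27
i=7 t=28 v=5: → [28,36),[24,32); WM=28; [20,28) fires=1
i=8 t=21 v=2: DROP (t<28-1); WM=28

6 8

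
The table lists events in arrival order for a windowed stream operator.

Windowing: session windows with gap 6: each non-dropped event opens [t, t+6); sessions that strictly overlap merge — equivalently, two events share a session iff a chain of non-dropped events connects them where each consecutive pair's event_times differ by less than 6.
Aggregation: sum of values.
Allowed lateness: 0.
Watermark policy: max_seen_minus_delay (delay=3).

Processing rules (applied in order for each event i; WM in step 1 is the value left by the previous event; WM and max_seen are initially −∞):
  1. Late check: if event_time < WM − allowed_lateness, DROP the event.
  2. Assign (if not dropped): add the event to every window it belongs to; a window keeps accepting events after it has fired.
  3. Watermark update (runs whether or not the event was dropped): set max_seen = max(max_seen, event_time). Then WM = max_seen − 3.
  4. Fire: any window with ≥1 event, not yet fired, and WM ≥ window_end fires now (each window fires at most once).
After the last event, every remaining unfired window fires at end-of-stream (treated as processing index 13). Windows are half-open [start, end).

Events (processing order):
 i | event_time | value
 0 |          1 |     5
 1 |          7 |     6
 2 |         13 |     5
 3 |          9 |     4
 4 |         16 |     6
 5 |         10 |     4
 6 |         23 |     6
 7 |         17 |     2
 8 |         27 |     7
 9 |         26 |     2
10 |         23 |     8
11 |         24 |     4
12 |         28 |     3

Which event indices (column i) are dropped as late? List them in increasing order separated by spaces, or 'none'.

i=0 t=1 v=5: → [1,7); WM=-2
i=1 t=7 v=6: → [7,13); WM=4
i=2 t=13 v=5: → [13,19); WM=10
i=3 t=9 v=4: DROP (t<10-0); WM=10
i=4 t=16 v=6: → [13,22); WM=13
i=5 t=10 v=4: DROP (t<13-0); WM=13
i=6 t=23 v=6: → [23,29); WM=20
i=7 t=17 v=2: DROP (t<20-0); WM=20
i=8 t=27 v=7: → [23,33); WM=24
i=9 t=26 v=2: → [23,33); WM=24
i=10 t=23 v=8: DROP (t<24-0); WM=24
i=11 t=24 v=4: → [23,33); WM=24
i=12 t=28 v=3: → [23,34); WM=25

3 5 7 10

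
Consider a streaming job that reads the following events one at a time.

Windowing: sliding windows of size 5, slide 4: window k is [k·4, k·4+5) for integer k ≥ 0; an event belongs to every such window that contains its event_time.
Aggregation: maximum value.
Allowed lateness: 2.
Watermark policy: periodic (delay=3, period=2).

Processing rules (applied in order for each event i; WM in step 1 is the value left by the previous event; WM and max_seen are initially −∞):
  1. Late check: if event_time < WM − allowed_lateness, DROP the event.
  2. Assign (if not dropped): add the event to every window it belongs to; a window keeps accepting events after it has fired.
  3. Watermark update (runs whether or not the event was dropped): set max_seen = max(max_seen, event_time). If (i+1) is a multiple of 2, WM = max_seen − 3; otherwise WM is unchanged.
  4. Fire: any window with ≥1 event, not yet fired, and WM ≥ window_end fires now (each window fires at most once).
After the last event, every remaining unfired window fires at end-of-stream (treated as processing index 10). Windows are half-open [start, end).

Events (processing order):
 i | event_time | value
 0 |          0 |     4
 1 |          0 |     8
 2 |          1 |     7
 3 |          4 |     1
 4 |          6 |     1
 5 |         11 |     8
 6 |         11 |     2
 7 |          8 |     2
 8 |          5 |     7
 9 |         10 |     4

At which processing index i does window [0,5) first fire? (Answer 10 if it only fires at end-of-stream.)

5

i=0 t=0 v=4: → [0,5); WM=−∞
i=1 t=0 v=8: → [0,5); WM=-3
i=2 t=1 v=7: → [0,5); WM=-3
i=3 t=4 v=1: → [4,9),[0,5); WM=1
i=4 t=6 v=1: → [4,9); WM=1
i=5 t=11 v=8: → [8,13); WM=8; [0,5) fires=8
i=6 t=11 v=2: → [8,13); WM=8
i=7 t=8 v=2: → [8,13),[4,9); WM=8
i=8 t=5 v=7: DROP (t<8-2); WM=8
i=9 t=10 v=4: → [8,13); WM=8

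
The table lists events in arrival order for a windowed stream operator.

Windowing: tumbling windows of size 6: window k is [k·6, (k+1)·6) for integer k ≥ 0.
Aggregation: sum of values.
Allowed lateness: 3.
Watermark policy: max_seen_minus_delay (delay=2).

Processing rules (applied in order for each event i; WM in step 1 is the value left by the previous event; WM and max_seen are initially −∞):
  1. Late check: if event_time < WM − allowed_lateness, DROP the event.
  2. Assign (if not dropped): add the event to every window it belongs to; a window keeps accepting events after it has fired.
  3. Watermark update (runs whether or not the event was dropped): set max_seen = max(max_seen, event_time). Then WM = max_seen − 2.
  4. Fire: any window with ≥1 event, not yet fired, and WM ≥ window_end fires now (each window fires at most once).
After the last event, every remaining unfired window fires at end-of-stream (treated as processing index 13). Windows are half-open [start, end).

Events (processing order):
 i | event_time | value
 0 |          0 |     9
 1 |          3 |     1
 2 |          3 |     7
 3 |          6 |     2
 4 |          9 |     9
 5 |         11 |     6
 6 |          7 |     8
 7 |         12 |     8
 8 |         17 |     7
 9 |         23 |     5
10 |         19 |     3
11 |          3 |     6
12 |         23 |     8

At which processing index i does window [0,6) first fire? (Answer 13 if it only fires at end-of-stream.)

i=0 t=0 v=9: → [0,6); WM=-2
i=1 t=3 v=1: → [0,6); WM=1
i=2 t=3 v=7: → [0,6); WM=1
i=3 t=6 v=2: → [6,12); WM=4
i=4 t=9 v=9: → [6,12); WM=7; [0,6) fires=17
i=5 t=11 v=6: → [6,12); WM=9
i=6 t=7 v=8: → [6,12); WM=9
i=7 t=12 v=8: → [12,18); WM=10
i=8 t=17 v=7: → [12,18); WM=15; [6,12) fires=25
i=9 t=23 v=5: → [18,24); WM=21; [12,18) fires=15
i=10 t=19 v=3: → [18,24); WM=21
i=11 t=3 v=6: DROP (t<21-3); WM=21
i=12 t=23 v=8: → [18,24); WM=21

4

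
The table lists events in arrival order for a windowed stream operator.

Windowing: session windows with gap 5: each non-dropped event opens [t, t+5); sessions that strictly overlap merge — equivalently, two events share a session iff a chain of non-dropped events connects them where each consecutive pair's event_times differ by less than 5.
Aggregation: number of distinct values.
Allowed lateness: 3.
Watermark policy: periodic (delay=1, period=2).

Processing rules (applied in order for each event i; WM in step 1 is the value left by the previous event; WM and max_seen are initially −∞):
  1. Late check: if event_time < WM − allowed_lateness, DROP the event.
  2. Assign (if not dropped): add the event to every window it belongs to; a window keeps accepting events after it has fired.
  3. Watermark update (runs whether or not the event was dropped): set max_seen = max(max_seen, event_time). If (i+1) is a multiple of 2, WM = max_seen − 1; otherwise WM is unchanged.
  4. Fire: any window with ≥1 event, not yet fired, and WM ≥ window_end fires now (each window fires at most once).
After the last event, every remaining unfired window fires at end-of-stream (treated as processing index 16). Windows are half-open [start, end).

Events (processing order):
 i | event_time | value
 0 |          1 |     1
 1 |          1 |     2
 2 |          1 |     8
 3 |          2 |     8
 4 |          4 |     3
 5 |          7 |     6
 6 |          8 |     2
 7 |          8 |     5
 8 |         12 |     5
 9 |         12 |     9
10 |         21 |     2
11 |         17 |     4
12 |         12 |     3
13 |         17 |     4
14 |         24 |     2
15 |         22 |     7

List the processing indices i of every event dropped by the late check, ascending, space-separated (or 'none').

12

i=0 t=1 v=1: → [1,6); WM=−∞
i=1 t=1 v=2: → [1,6); WM=0
i=2 t=1 v=8: → [1,6); WM=0
i=3 t=2 v=8: → [1,7); WM=1
i=4 t=4 v=3: → [1,9); WM=1
i=5 t=7 v=6: → [1,12); WM=6
i=6 t=8 v=2: → [1,13); WM=6
i=7 t=8 v=5: → [1,13); WM=7
i=8 t=12 v=5: → [1,17); WM=7
i=9 t=12 v=9: → [1,17); WM=11
i=10 t=21 v=2: → [21,26); WM=11
i=11 t=17 v=4: → [17,26); WM=20
i=12 t=12 v=3: DROP (t<20-3); WM=20
i=13 t=17 v=4: → [17,26); WM=20
i=14 t=24 v=2: → [17,29); WM=20
i=15 t=22 v=7: → [17,29); WM=23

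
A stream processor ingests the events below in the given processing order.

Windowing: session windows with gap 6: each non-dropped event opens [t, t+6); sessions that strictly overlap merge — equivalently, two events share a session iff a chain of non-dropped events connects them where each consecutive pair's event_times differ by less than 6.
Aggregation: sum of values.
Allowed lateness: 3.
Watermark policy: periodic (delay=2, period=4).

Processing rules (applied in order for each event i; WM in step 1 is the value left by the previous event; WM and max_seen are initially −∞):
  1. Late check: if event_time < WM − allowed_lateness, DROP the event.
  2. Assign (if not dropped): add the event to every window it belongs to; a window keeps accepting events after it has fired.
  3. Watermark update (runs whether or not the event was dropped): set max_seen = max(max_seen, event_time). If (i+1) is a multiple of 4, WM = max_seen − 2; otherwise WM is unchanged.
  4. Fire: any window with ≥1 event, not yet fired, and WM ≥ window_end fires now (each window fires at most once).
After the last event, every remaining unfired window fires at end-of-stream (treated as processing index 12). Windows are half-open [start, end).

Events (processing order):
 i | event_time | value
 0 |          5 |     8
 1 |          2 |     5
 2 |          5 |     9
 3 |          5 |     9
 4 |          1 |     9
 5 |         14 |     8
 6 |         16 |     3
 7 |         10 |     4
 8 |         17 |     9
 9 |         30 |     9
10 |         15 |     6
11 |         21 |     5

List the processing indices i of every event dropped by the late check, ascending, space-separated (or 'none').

i=0 t=5 v=8: → [5,11); WM=−∞
i=1 t=2 v=5: → [2,11); WM=−∞
i=2 t=5 v=9: → [2,11); WM=−∞
i=3 t=5 v=9: → [2,11); WM=3
i=4 t=1 v=9: → [1,11); WM=3
i=5 t=14 v=8: → [14,20); WM=3
i=6 t=16 v=3: → [14,22); WM=3
i=7 t=10 v=4: → [1,22); WM=14
i=8 t=17 v=9: → [1,23); WM=14
i=9 t=30 v=9: → [30,36); WM=14
i=10 t=15 v=6: → [1,23); WM=14
i=11 t=21 v=5: → [1,27); WM=28

none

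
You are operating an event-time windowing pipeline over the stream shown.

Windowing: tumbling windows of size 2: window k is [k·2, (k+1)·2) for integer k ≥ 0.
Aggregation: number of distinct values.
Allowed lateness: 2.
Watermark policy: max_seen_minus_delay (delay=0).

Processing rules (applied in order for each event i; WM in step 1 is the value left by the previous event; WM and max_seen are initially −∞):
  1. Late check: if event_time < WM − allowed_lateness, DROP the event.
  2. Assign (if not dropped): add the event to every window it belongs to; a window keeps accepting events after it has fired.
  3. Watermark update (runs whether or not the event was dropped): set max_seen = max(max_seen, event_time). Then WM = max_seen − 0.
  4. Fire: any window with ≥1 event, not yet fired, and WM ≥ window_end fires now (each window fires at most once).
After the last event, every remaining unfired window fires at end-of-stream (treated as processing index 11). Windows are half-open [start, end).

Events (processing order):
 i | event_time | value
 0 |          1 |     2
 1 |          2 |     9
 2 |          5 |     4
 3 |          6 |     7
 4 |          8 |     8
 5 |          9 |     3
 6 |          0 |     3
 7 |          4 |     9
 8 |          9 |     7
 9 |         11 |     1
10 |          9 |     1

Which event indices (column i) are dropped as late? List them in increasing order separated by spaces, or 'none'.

i=0 t=1 v=2: → [0,2); WM=1
i=1 t=2 v=9: → [2,4); WM=2; [0,2) fires=1
i=2 t=5 v=4: → [4,6); WM=5; [2,4) fires=1
i=3 t=6 v=7: → [6,8); WM=6; [4,6) fires=1
i=4 t=8 v=8: → [8,10); WM=8; [6,8) fires=1
i=5 t=9 v=3: → [8,10); WM=9
i=6 t=0 v=3: DROP (t<9-2); WM=9
i=7 t=4 v=9: DROP (t<9-2); WM=9
i=8 t=9 v=7: → [8,10); WM=9
i=9 t=11 v=1: → [10,12); WM=11; [8,10) fires=3
i=10 t=9 v=1: → [8,10); WM=11

6 7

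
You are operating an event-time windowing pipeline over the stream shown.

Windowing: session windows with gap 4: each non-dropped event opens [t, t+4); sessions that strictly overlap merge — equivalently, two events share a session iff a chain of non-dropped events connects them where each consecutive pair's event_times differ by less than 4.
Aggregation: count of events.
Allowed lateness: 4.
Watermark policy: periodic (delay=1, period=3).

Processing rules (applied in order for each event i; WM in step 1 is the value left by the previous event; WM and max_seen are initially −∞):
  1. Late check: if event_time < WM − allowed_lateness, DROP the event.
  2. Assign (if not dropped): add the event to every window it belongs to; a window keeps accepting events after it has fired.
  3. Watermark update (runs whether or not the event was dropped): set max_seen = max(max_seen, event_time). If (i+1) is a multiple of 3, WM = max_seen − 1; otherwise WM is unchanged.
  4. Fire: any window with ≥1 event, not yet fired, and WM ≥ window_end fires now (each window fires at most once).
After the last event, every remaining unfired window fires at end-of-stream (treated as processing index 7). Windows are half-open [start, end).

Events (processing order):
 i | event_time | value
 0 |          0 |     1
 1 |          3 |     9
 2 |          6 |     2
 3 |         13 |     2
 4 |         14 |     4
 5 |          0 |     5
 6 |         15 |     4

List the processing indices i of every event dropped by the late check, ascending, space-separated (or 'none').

i=0 t=0 v=1: → [0,4); WM=−∞
i=1 t=3 v=9: → [0,7); WM=−∞
i=2 t=6 v=2: → [0,10); WM=5
i=3 t=13 v=2: → [13,17); WM=5
i=4 t=14 v=4: → [13,18); WM=5
i=5 t=0 v=5: DROP (t<5-4); WM=13
i=6 t=15 v=4: → [13,19); WM=13

5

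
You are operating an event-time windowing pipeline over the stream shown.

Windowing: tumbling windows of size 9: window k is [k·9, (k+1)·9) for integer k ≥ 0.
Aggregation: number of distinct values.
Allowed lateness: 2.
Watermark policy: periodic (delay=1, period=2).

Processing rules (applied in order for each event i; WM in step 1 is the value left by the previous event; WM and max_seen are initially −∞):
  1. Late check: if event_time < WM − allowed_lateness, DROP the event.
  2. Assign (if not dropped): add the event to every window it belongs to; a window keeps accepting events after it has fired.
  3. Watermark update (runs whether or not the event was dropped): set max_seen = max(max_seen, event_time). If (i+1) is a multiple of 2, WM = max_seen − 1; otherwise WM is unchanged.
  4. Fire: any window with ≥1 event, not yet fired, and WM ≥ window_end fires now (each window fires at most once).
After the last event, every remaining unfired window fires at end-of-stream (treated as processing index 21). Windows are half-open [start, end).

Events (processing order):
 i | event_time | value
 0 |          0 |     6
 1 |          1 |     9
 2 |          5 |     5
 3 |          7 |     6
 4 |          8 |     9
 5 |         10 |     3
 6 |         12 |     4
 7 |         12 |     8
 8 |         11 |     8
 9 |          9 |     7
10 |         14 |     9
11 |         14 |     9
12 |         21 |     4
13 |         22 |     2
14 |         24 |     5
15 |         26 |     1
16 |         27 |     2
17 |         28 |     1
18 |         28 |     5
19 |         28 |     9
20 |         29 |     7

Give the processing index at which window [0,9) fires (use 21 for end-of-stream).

i=0 t=0 v=6: → [0,9); WM=−∞
i=1 t=1 v=9: → [0,9); WM=0
i=2 t=5 v=5: → [0,9); WM=0
i=3 t=7 v=6: → [0,9); WM=6
i=4 t=8 v=9: → [0,9); WM=6
i=5 t=10 v=3: → [9,18); WM=9; [0,9) fires=3
i=6 t=12 v=4: → [9,18); WM=9
i=7 t=12 v=8: → [9,18); WM=11
i=8 t=11 v=8: → [9,18); WM=11
i=9 t=9 v=7: → [9,18); WM=11
i=10 t=14 v=9: → [9,18); WM=11
i=11 t=14 v=9: → [9,18); WM=13
i=12 t=21 v=4: → [18,27); WM=13
i=13 t=22 v=2: → [18,27); WM=21; [9,18) fires=5
i=14 t=24 v=5: → [18,27); WM=21
i=15 t=26 v=1: → [18,27); WM=25
i=16 t=27 v=2: → [27,36); WM=25
i=17 t=28 v=1: → [27,36); WM=27; [18,27) fires=4
i=18 t=28 v=5: → [27,36); WM=27
i=19 t=28 v=9: → [27,36); WM=27
i=20 t=29 v=7: → [27,36); WM=27

5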